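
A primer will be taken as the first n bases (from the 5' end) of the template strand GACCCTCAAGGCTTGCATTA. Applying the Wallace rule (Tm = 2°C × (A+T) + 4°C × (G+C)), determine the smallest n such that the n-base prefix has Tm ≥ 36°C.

First 10 bases: GACCCTCAAG → Tm = 32°C (< 36°C)
First 11 bases: GACCCTCAAGG → Tm = 36°C (≥ 36°C)
Since every base adds ≥2°C, Tm only increases with n, so the threshold is first crossed at n = 11.

n = 11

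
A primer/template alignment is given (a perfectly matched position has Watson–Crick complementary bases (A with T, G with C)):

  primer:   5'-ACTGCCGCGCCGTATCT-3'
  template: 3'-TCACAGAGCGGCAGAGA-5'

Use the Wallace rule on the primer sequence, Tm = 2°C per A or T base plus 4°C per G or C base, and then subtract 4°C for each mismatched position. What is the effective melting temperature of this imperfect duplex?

40°C

Primer base counts: A=2, T=4, G=4, C=7 → A+T=6, G+C=11
Perfect-match Tm = 2(6) + 4(11) = 12 + 44 = 56°C
Mismatches (positions where the bases are not complementary): 4 (at positions 2, 5, 7, 14)
Effective Tm = 56 − 4×4 = 56 − 16 = 40°C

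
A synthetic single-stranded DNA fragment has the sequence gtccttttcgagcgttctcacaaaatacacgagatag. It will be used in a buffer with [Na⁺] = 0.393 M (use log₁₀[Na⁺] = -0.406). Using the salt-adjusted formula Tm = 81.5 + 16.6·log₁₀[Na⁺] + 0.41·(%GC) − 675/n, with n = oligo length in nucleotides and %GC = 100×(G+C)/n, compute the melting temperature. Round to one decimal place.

74.2°C

Length n = 37. Counting bases: C=9, G=7, T=10, A=11
G+C = 16, so %GC = 16/37 × 100 = 43.243%
Salt term: 16.6 × (-0.406) = -6.74
GC term: 0.41 × 43.243 = 17.73; length term: −675/37 = −18.243
Tm = 81.5 + (-6.74) + 17.73 − 18.243 = 74.247 → 74.2°C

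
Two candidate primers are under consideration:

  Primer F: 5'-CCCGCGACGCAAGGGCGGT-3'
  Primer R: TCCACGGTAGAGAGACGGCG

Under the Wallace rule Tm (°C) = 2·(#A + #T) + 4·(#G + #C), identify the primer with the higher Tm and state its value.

Primer F, 68°C

Primer F: A+T=4, G+C=15 → Tm = 2(4)+4(15) = 68°C
Primer R: A+T=7, G+C=13 → Tm = 2(7)+4(13) = 66°C
68°C vs 66°C → primer F is higher.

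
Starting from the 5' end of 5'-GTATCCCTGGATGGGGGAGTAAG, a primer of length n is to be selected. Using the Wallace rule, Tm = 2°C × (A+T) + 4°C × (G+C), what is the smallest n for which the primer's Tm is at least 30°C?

First 9 bases: GTATCCCTG → Tm = 28°C (< 30°C)
First 10 bases: GTATCCCTGG → Tm = 32°C (≥ 30°C)
Each additional base adds 2°C (A/T) or 4°C (G/C), so Tm is non-decreasing in n; n = 10 is the first length to reach 30°C.

n = 10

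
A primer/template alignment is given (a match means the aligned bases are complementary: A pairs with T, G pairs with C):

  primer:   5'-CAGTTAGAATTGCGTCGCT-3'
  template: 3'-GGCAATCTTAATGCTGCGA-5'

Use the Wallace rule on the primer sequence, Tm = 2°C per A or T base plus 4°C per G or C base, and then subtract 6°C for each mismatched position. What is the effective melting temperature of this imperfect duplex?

Primer base counts: A=4, T=6, G=5, C=4 → A+T=10, G+C=9
Perfect-match Tm = 2(10) + 4(9) = 20 + 36 = 56°C
Mismatches (positions where the bases are not complementary): 3 (at positions 2, 12, 15)
Effective Tm = 56 − 3×6 = 56 − 18 = 38°C

38°C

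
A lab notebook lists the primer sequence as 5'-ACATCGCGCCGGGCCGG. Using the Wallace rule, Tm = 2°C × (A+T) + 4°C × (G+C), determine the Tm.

Base counts: G=7, A=2, C=7, T=1
A+T = 3, G+C = 14
Tm = 4·14 + 2·3 = 56 + 6 = 62°C

62°C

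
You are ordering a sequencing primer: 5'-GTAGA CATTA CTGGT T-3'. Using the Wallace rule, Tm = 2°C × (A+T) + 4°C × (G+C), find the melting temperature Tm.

Counting bases: A=4, T=6, G=4, C=2
AT pairs contribute 10, GC pairs contribute 6.
Tm = 2×10 + 4×6 = 44°C

44°C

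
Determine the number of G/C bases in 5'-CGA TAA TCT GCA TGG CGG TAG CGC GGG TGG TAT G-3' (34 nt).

20

T=8, C=6, G=14, A=6
Total G or C: 14 + 6 = 20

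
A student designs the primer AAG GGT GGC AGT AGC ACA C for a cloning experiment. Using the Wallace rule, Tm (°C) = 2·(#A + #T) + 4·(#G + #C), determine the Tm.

Base counts: G=7, C=4, A=6, T=2
A+T = 8, G+C = 11
Tm = 2×8 + 4×11 = 60°C

60°C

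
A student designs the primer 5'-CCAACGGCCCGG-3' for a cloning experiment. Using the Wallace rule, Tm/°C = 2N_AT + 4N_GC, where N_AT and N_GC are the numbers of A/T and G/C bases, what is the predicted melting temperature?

44°C

Base counts: T=0, A=2, C=6, G=4
A+T = 2, G+C = 10
Tm = 2(2) + 4(10) = 4 + 40 = 44°C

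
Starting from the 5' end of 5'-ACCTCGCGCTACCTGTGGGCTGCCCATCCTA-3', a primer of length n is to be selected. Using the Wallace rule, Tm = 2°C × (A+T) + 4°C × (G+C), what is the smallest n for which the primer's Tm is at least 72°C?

First 21 bases: ACCTCGCGCTACCTGTGGGCT → Tm = 70°C (< 72°C)
First 22 bases: ACCTCGCGCTACCTGTGGGCTG → Tm = 74°C (≥ 72°C)
Each additional base adds 2°C (A/T) or 4°C (G/C), so Tm is non-decreasing in n; n = 22 is the first length to reach 72°C.

n = 22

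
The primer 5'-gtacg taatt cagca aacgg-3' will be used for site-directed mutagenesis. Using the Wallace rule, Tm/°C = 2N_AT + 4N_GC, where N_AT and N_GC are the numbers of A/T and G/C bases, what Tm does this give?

Counting bases: T=4, A=7, C=4, G=5
AT pairs contribute 11, GC pairs contribute 9.
Tm = 2×11 + 4×9 = 58°C

58°C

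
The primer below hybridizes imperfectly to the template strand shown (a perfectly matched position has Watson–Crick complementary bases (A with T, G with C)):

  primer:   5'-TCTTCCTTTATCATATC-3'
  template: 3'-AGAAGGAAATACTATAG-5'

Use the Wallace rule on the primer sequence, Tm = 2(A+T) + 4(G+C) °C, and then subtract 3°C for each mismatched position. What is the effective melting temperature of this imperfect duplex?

41°C

Primer base counts: A=3, T=9, G=0, C=5 → A+T=12, G+C=5
Perfect-match Tm = 2(12) + 4(5) = 24 + 20 = 44°C
Mismatches (positions where the bases are not complementary): 1 (at position 12)
Effective Tm = 44 − 1×3 = 44 − 3 = 41°C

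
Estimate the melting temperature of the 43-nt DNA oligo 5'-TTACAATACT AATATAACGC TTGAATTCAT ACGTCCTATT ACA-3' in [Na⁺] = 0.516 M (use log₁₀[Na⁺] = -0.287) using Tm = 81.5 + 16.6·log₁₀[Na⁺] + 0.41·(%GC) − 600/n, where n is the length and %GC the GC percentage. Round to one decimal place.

74.2°C

Length n = 43. Base counts: T=15, G=3, C=9, A=16
G+C = 12, so %GC = 12/43 × 100 = 27.907%
Salt term: 16.6 × (-0.287) = -4.764
GC term: 0.41 × 27.907 = 11.442; length term: −600/43 = −13.953
Tm = 81.5 + (-4.764) + 11.442 − 13.953 = 74.225 → 74.2°C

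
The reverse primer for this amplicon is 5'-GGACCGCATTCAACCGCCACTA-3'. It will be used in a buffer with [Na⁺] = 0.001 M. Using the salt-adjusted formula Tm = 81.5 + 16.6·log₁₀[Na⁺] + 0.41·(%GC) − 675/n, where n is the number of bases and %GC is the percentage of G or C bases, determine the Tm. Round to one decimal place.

25.2°C

Length n = 22. Scanning the sequence gives C=9, T=3, A=6, G=4.
G+C = 13, so %GC = 13/22 × 100 = 59.091%
Salt term: 16.6 × (-3) = -49.8
GC term: 0.41 × 59.091 = 24.227; length term: −675/22 = −30.682
Tm = 81.5 + (-49.8) + 24.227 − 30.682 = 25.245 → 25.2°C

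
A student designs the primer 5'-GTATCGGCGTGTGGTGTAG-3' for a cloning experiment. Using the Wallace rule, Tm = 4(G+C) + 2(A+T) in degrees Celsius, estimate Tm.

60°C

Base counts: T=6, C=2, G=9, A=2
AT pairs contribute 8, GC pairs contribute 11.
Tm = 2(8) + 4(11) = 16 + 44 = 60°C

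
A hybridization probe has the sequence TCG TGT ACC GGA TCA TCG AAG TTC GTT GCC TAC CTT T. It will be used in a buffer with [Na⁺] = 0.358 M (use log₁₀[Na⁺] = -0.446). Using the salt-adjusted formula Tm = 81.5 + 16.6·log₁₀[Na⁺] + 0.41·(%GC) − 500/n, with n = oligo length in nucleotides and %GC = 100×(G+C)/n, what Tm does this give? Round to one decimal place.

Length n = 37. Counting bases: T=13, A=6, G=8, C=10
G+C = 18, so %GC = 18/37 × 100 = 48.649%
Salt term: 16.6 × (-0.446) = -7.404
GC term: 0.41 × 48.649 = 19.946; length term: −500/37 = −13.514
Tm = 81.5 + (-7.404) + 19.946 − 13.514 = 80.528 → 80.5°C

80.5°C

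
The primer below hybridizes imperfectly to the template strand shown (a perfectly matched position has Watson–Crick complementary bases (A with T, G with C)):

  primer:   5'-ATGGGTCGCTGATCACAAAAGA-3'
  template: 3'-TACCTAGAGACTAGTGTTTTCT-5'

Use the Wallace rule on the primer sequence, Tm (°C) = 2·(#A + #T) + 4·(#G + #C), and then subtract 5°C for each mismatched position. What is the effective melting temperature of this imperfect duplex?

Primer base counts: A=8, T=4, G=6, C=4 → A+T=12, G+C=10
Perfect-match Tm = 2(12) + 4(10) = 24 + 40 = 64°C
Mismatches (positions where the bases are not complementary): 2 (at positions 5, 8)
Effective Tm = 64 − 2×5 = 64 − 10 = 54°C

54°C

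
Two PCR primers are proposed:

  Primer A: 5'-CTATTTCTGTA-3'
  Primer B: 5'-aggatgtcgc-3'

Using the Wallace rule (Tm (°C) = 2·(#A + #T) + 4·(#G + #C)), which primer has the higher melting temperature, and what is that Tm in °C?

Primer A: A+T=8, G+C=3 → Tm = 2(8)+4(3) = 28°C
Primer B: A+T=4, G+C=6 → Tm = 2(4)+4(6) = 32°C
28°C vs 32°C → primer B is higher.

Primer B, 32°C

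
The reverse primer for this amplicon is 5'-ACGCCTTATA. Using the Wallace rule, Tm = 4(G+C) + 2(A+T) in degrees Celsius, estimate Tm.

28°C

C=3, A=3, T=3, G=1
A+T = 6, G+C = 4
Tm = 2(6) + 4(4) = 12 + 16 = 28°C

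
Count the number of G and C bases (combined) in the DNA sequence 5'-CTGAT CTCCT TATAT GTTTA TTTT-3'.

Scanning the sequence gives A=4, G=2, C=4, T=14.
Total G or C: 2 + 4 = 6

6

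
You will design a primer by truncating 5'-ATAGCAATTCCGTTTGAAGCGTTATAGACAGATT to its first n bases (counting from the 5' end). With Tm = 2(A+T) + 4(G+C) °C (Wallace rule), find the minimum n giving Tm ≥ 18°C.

First 6 bases: ATAGCA → Tm = 16°C (< 18°C)
First 7 bases: ATAGCAA → Tm = 18°C (≥ 18°C)
Each additional base adds 2°C (A/T) or 4°C (G/C), so Tm is non-decreasing in n; n = 7 is the first length to reach 18°C.

n = 7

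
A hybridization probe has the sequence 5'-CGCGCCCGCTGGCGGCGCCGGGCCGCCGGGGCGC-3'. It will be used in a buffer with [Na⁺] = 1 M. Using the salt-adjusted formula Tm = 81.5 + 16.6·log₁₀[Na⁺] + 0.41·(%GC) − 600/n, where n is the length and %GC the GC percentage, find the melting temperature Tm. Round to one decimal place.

103.6°C

Length n = 34. Scanning the sequence gives T=1, C=16, A=0, G=17.
G+C = 33, so %GC = 33/34 × 100 = 97.059%
Salt term: 16.6 × (0) = 0
GC term: 0.41 × 97.059 = 39.794; length term: −600/34 = −17.647
Tm = 81.5 + (0) + 39.794 − 17.647 = 103.647 → 103.6°C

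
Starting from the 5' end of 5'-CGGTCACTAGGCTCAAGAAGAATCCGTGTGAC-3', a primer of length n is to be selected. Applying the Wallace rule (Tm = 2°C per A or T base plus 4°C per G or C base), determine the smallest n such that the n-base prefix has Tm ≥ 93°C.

First 30 bases: CGGTCACTAGGCTCAAGAAGAATCCGTGTG → Tm = 92°C (< 93°C)
First 31 bases: CGGTCACTAGGCTCAAGAAGAATCCGTGTGA → Tm = 94°C (≥ 93°C)
Since every base adds ≥2°C, Tm only increases with n, so the threshold is first crossed at n = 31.

n = 31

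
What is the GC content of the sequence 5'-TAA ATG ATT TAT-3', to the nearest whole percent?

8%

A=5, C=0, T=6, G=1
G+C = 1 + 0 = 1 out of 12 bases
%GC = 1/12 × 100 = 8.333% ≈ 8%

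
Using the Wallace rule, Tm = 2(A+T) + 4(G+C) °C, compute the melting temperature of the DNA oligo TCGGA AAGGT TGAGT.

44°C

Scanning the sequence gives T=4, G=6, A=4, C=1.
A+T = 8, G+C = 7
Tm = 2(8) + 4(7) = 16 + 28 = 44°C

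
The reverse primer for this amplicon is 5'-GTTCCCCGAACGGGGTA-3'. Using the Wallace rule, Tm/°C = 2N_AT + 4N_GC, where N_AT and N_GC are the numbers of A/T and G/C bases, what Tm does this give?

56°C

Base counts: A=3, T=3, C=5, G=6
A+T = 6, G+C = 11
Tm = 4·11 + 2·6 = 44 + 12 = 56°C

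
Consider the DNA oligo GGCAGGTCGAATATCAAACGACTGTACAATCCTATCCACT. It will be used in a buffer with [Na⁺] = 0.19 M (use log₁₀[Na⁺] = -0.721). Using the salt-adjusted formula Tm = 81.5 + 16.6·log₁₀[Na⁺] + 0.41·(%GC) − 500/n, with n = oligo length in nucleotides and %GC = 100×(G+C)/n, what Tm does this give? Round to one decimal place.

75.5°C

Length n = 40. Base counts: C=11, T=9, A=13, G=7
G+C = 18, so %GC = 18/40 × 100 = 45%
Salt term: 16.6 × (-0.721) = -11.969
GC term: 0.41 × 45 = 18.45; length term: −500/40 = −12.5
Tm = 81.5 + (-11.969) + 18.45 − 12.5 = 75.481 → 75.5°C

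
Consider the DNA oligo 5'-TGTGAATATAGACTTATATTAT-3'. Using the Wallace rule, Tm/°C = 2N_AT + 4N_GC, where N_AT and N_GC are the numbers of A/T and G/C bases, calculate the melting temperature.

52°C

Counting bases: A=8, C=1, T=10, G=3
A+T = 18, G+C = 4
Tm = 2×18 + 4×4 = 52°C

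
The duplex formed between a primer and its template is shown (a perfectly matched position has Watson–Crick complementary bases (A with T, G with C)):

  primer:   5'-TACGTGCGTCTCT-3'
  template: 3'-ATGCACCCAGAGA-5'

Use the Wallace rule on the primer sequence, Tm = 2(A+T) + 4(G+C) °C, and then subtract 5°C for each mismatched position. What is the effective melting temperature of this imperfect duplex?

35°C

Primer base counts: A=1, T=5, G=3, C=4 → A+T=6, G+C=7
Perfect-match Tm = 2(6) + 4(7) = 12 + 28 = 40°C
Mismatches (positions where the bases are not complementary): 1 (at position 7)
Effective Tm = 40 − 1×5 = 40 − 5 = 35°C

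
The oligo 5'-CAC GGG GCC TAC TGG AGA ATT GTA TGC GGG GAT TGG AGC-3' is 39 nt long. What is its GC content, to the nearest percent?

59%

Counting bases: C=7, T=8, G=16, A=8
G+C = 16 + 7 = 23 out of 39 bases
%GC = 23/39 × 100 = 58.97% ≈ 59%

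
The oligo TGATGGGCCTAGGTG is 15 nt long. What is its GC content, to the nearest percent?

60%

Scanning the sequence gives C=2, T=4, A=2, G=7.
G+C = 7 + 2 = 9 out of 15 bases
%GC = 9/15 × 100 = 60% ≈ 60%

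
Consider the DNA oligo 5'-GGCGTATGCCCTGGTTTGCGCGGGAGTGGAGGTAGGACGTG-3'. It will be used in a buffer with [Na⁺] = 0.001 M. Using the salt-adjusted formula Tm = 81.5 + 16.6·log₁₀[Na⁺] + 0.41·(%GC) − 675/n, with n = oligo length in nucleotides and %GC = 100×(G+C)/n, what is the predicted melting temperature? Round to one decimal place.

42.2°C

Length n = 41. Scanning the sequence gives A=5, T=9, C=7, G=20.
G+C = 27, so %GC = 27/41 × 100 = 65.854%
Salt term: 16.6 × (-3) = -49.8
GC term: 0.41 × 65.854 = 27; length term: −675/41 = −16.463
Tm = 81.5 + (-49.8) + 27 − 16.463 = 42.237 → 42.2°C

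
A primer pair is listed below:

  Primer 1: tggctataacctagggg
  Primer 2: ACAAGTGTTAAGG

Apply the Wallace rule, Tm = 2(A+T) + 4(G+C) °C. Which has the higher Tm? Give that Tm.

Primer 1, 52°C

Primer 1: A+T=8, G+C=9 → Tm = 2(8)+4(9) = 52°C
Primer 2: A+T=8, G+C=5 → Tm = 2(8)+4(5) = 36°C
52°C vs 36°C → primer 1 is higher.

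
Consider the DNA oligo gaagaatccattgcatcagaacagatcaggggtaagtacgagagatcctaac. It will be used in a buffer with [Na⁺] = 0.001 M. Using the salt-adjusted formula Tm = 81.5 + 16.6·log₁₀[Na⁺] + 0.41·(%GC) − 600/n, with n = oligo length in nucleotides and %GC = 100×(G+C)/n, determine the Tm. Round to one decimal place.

38.3°C

Length n = 52. A=20, C=10, G=13, T=9
G+C = 23, so %GC = 23/52 × 100 = 44.231%
Salt term: 16.6 × (-3) = -49.8
GC term: 0.41 × 44.231 = 18.135; length term: −600/52 = −11.538
Tm = 81.5 + (-49.8) + 18.135 − 11.538 = 38.297 → 38.3°C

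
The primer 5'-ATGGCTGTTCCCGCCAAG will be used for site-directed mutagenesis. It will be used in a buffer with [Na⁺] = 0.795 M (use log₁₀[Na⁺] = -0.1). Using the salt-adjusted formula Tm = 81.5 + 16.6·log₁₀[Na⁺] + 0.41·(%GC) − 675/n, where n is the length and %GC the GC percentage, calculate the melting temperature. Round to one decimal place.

Length n = 18. Counting bases: T=4, C=6, A=3, G=5
G+C = 11, so %GC = 11/18 × 100 = 61.111%
Salt term: 16.6 × (-0.1) = -1.66
GC term: 0.41 × 61.111 = 25.056; length term: −675/18 = −37.5
Tm = 81.5 + (-1.66) + 25.056 − 37.5 = 67.396 → 67.4°C

67.4°C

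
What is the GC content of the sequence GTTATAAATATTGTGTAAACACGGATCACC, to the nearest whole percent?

33%

Base counts: T=9, A=11, G=5, C=5
G+C = 5 + 5 = 10 out of 30 bases
%GC = 10/30 × 100 = 33.33% ≈ 33%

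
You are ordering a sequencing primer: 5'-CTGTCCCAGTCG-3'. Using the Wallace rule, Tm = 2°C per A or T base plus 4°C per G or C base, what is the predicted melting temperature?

Scanning the sequence gives T=3, G=3, C=5, A=1.
A+T = 4, G+C = 8
Tm = 4·8 + 2·4 = 32 + 8 = 40°C

40°C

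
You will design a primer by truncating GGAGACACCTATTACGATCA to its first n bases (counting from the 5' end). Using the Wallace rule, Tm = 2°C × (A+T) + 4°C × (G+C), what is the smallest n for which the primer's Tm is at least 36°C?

n = 12

First 11 bases: GGAGACACCTA → Tm = 34°C (< 36°C)
First 12 bases: GGAGACACCTAT → Tm = 36°C (≥ 36°C)
Each additional base adds 2°C (A/T) or 4°C (G/C), so Tm is non-decreasing in n; n = 12 is the first length to reach 36°C.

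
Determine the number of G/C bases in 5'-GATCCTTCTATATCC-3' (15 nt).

6

T=6, A=3, G=1, C=5
Total G or C: 1 + 5 = 6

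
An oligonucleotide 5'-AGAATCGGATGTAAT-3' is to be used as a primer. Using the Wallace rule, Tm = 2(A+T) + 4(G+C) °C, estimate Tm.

Counting bases: G=4, T=4, A=6, C=1
A+T = 10, G+C = 5
Tm = 2×10 + 4×5 = 40°C

40°C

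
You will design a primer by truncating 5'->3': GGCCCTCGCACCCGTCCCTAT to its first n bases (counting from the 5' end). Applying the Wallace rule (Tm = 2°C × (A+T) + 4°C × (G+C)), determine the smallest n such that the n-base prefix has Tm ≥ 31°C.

n = 9

First 8 bases: GGCCCTCG → Tm = 30°C (< 31°C)
First 9 bases: GGCCCTCGC → Tm = 34°C (≥ 31°C)
Since every base adds ≥2°C, Tm only increases with n, so the threshold is first crossed at n = 9.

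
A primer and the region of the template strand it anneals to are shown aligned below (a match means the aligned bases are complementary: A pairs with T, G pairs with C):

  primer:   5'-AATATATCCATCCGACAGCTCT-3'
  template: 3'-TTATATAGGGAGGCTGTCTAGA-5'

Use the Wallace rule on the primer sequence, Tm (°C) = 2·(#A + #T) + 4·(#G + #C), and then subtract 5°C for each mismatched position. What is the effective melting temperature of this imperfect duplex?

52°C

Primer base counts: A=7, T=6, G=2, C=7 → A+T=13, G+C=9
Perfect-match Tm = 2(13) + 4(9) = 26 + 36 = 62°C
Mismatches (positions where the bases are not complementary): 2 (at positions 10, 19)
Effective Tm = 62 − 2×5 = 62 − 10 = 52°C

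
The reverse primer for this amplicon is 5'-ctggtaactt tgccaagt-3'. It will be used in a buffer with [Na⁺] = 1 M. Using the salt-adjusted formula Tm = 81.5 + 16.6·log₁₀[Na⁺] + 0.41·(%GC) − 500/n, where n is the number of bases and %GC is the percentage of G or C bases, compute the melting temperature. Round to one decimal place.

71.9°C

Length n = 18. A=4, T=6, C=4, G=4
G+C = 8, so %GC = 8/18 × 100 = 44.444%
Salt term: 16.6 × (0) = 0
GC term: 0.41 × 44.444 = 18.222; length term: −500/18 = −27.778
Tm = 81.5 + (0) + 18.222 − 27.778 = 71.944 → 71.9°C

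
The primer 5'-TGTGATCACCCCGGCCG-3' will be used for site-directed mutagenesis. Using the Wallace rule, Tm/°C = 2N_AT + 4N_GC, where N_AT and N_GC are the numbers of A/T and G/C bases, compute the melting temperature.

58°C

Scanning the sequence gives G=5, A=2, C=7, T=3.
AT pairs contribute 5, GC pairs contribute 12.
Tm = 2×5 + 4×12 = 58°C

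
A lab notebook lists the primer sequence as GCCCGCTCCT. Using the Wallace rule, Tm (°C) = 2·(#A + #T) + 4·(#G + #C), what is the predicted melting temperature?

36°C

A=0, G=2, C=6, T=2
A+T = 2, G+C = 8
Tm = 2×2 + 4×8 = 36°C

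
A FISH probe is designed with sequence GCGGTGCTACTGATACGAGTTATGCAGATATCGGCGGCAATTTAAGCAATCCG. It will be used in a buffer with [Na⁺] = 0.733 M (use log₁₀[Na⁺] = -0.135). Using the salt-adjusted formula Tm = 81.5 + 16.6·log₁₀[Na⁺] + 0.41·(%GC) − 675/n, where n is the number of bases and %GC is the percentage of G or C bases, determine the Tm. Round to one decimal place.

Length n = 53. Base counts: C=11, G=15, A=14, T=13
G+C = 26, so %GC = 26/53 × 100 = 49.057%
Salt term: 16.6 × (-0.135) = -2.241
GC term: 0.41 × 49.057 = 20.113; length term: −675/53 = −12.736
Tm = 81.5 + (-2.241) + 20.113 − 12.736 = 86.636 → 86.6°C

86.6°C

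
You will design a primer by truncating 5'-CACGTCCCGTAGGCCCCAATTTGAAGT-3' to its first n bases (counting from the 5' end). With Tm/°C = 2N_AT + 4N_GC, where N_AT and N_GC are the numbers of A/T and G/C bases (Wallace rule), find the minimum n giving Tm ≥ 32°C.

First 8 bases: CACGTCCC → Tm = 28°C (< 32°C)
First 9 bases: CACGTCCCG → Tm = 32°C (≥ 32°C)
Since every base adds ≥2°C, Tm only increases with n, so the threshold is first crossed at n = 9.

n = 9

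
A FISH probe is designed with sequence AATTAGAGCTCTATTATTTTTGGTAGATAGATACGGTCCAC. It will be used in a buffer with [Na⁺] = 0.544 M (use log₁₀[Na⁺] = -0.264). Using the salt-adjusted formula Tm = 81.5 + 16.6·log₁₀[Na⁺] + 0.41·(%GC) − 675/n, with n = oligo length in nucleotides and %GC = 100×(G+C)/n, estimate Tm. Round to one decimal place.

74.7°C

Length n = 41. A=12, T=15, C=6, G=8
G+C = 14, so %GC = 14/41 × 100 = 34.146%
Salt term: 16.6 × (-0.264) = -4.382
GC term: 0.41 × 34.146 = 14; length term: −675/41 = −16.463
Tm = 81.5 + (-4.382) + 14 − 16.463 = 74.655 → 74.7°C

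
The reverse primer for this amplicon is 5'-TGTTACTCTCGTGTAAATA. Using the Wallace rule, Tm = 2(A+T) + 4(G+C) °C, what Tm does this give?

50°C

Scanning the sequence gives G=3, T=8, C=3, A=5.
So N_AT = 13 and N_GC = 6.
Tm = 4·6 + 2·13 = 24 + 26 = 50°C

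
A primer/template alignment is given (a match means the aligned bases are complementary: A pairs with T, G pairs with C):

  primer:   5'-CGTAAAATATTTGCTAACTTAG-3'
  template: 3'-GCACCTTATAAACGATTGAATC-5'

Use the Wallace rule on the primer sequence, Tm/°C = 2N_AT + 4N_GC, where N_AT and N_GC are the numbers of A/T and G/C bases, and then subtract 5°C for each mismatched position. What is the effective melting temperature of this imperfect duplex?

46°C

Primer base counts: A=8, T=8, G=3, C=3 → A+T=16, G+C=6
Perfect-match Tm = 2(16) + 4(6) = 32 + 24 = 56°C
Mismatches (positions where the bases are not complementary): 2 (at positions 4, 5)
Effective Tm = 56 − 2×5 = 56 − 10 = 46°C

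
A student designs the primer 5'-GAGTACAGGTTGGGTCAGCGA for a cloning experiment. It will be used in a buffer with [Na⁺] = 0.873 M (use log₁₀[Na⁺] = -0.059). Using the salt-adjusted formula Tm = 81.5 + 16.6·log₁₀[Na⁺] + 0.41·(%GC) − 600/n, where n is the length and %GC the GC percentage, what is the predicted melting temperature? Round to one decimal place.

75.4°C

Length n = 21. Counting bases: C=3, A=5, T=4, G=9
G+C = 12, so %GC = 12/21 × 100 = 57.143%
Salt term: 16.6 × (-0.059) = -0.979
GC term: 0.41 × 57.143 = 23.429; length term: −600/21 = −28.571
Tm = 81.5 + (-0.979) + 23.429 − 28.571 = 75.379 → 75.4°C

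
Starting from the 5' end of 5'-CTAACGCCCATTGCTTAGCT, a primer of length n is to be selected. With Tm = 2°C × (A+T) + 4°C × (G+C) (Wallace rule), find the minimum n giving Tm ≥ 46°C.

n = 15

First 14 bases: CTAACGCCCATTGC → Tm = 44°C (< 46°C)
First 15 bases: CTAACGCCCATTGCT → Tm = 46°C (≥ 46°C)
Since every base adds ≥2°C, Tm only increases with n, so the threshold is first crossed at n = 15.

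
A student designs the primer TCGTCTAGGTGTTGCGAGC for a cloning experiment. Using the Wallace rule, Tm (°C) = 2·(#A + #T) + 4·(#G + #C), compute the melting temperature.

60°C

Base counts: C=4, G=7, T=6, A=2
AT pairs contribute 8, GC pairs contribute 11.
Tm = 2×8 + 4×11 = 60°C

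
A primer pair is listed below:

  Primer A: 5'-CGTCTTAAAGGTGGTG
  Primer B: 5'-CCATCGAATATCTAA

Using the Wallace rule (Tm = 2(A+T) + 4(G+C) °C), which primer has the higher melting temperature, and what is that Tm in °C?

Primer A, 48°C

Primer A: A+T=8, G+C=8 → Tm = 2(8)+4(8) = 48°C
Primer B: A+T=10, G+C=5 → Tm = 2(10)+4(5) = 40°C
48°C vs 40°C → primer A is higher.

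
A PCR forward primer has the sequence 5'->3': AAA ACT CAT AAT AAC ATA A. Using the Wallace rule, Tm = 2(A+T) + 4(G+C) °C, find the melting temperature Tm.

44°C

Base counts: A=12, G=0, T=4, C=3
A+T = 16, G+C = 3
Tm = 4·3 + 2·16 = 12 + 32 = 44°C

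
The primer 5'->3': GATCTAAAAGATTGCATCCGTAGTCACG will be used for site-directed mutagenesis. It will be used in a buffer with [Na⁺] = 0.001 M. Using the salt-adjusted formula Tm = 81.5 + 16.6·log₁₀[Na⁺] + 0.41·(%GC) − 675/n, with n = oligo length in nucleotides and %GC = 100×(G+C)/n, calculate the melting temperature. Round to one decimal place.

25.2°C

Length n = 28. Counting bases: G=6, A=9, C=6, T=7
G+C = 12, so %GC = 12/28 × 100 = 42.857%
Salt term: 16.6 × (-3) = -49.8
GC term: 0.41 × 42.857 = 17.571; length term: −675/28 = −24.107
Tm = 81.5 + (-49.8) + 17.571 − 24.107 = 25.164 → 25.2°C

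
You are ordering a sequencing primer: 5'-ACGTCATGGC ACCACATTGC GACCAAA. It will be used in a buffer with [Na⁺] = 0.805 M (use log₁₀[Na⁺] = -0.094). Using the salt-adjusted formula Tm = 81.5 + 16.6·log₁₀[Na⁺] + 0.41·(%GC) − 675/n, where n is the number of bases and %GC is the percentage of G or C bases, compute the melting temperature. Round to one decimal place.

Length n = 27. Counting bases: G=5, A=9, C=9, T=4
G+C = 14, so %GC = 14/27 × 100 = 51.852%
Salt term: 16.6 × (-0.094) = -1.56
GC term: 0.41 × 51.852 = 21.259; length term: −675/27 = −25
Tm = 81.5 + (-1.56) + 21.259 − 25 = 76.199 → 76.2°C

76.2°C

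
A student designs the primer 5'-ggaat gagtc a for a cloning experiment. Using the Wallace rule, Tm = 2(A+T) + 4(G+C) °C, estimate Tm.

32°C

Scanning the sequence gives A=4, G=4, T=2, C=1.
A+T = 6, G+C = 5
Tm = 4·5 + 2·6 = 20 + 12 = 32°C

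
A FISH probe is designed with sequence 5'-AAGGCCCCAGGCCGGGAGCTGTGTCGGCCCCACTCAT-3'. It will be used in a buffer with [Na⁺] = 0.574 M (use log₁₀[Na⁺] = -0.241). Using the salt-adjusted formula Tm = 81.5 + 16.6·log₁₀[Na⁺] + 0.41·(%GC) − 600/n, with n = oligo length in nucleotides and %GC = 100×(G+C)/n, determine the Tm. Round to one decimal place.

90.1°C

Length n = 37. Scanning the sequence gives T=5, A=6, C=14, G=12.
G+C = 26, so %GC = 26/37 × 100 = 70.27%
Salt term: 16.6 × (-0.241) = -4.001
GC term: 0.41 × 70.27 = 28.811; length term: −600/37 = −16.216
Tm = 81.5 + (-4.001) + 28.811 − 16.216 = 90.094 → 90.1°C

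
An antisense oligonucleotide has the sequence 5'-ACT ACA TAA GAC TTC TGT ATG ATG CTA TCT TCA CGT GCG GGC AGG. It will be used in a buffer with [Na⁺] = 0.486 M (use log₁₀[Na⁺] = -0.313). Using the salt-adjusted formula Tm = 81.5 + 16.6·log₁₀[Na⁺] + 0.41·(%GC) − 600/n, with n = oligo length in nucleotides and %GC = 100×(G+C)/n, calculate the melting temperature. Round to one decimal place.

82.1°C

Length n = 45. A=11, G=11, C=10, T=13
G+C = 21, so %GC = 21/45 × 100 = 46.667%
Salt term: 16.6 × (-0.313) = -5.196
GC term: 0.41 × 46.667 = 19.133; length term: −600/45 = −13.333
Tm = 81.5 + (-5.196) + 19.133 − 13.333 = 82.104 → 82.1°C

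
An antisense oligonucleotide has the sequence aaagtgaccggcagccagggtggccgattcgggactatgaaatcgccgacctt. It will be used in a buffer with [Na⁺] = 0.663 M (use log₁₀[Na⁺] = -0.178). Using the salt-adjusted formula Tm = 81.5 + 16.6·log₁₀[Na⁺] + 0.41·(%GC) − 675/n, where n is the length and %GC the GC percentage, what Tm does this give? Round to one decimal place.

Length n = 53. Base counts: A=13, G=17, C=14, T=9
G+C = 31, so %GC = 31/53 × 100 = 58.491%
Salt term: 16.6 × (-0.178) = -2.955
GC term: 0.41 × 58.491 = 23.981; length term: −675/53 = −12.736
Tm = 81.5 + (-2.955) + 23.981 − 12.736 = 89.79 → 89.8°C

89.8°C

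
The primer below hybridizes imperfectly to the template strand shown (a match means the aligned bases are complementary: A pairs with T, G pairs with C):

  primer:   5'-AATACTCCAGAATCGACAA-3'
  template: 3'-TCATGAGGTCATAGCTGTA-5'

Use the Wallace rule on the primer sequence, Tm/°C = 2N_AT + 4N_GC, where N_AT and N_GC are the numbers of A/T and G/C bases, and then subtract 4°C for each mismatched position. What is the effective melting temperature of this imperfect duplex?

40°C

Primer base counts: A=9, T=3, G=2, C=5 → A+T=12, G+C=7
Perfect-match Tm = 2(12) + 4(7) = 24 + 28 = 52°C
Mismatches (positions where the bases are not complementary): 3 (at positions 2, 11, 19)
Effective Tm = 52 − 3×4 = 52 − 12 = 40°C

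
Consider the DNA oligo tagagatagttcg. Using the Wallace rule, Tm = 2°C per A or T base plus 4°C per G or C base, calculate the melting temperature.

Scanning the sequence gives G=4, A=4, T=4, C=1.
So N_AT = 8 and N_GC = 5.
Tm = 2×8 + 4×5 = 36°C

36°C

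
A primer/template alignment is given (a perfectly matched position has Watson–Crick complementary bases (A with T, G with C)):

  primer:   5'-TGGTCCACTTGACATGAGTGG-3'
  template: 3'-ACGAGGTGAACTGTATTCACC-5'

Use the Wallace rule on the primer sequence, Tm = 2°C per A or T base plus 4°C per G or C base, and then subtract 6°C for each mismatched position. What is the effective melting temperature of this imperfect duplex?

Primer base counts: A=4, T=6, G=7, C=4 → A+T=10, G+C=11
Perfect-match Tm = 2(10) + 4(11) = 20 + 44 = 64°C
Mismatches (positions where the bases are not complementary): 2 (at positions 3, 16)
Effective Tm = 64 − 2×6 = 64 − 12 = 52°C

52°C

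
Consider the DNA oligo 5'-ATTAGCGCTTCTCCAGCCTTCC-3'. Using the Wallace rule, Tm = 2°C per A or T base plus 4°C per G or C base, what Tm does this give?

68°C

T=7, C=9, A=3, G=3
AT pairs contribute 10, GC pairs contribute 12.
Tm = 4·12 + 2·10 = 48 + 20 = 68°C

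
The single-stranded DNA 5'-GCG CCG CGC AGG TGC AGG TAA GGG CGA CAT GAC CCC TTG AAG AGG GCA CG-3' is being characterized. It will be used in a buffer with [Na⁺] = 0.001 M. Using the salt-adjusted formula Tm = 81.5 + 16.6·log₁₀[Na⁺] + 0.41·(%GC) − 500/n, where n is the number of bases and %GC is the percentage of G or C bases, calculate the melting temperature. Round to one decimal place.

49.6°C

Length n = 50. C=14, T=5, A=11, G=20
G+C = 34, so %GC = 34/50 × 100 = 68%
Salt term: 16.6 × (-3) = -49.8
GC term: 0.41 × 68 = 27.88; length term: −500/50 = −10
Tm = 81.5 + (-49.8) + 27.88 − 10 = 49.58 → 49.6°C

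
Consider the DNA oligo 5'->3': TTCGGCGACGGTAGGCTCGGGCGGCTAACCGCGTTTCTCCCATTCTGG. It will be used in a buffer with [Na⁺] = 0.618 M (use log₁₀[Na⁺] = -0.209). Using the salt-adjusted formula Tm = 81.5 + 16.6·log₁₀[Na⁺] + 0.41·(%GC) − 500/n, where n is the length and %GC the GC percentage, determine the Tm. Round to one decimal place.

94.1°C

Length n = 48. Scanning the sequence gives C=15, A=5, G=16, T=12.
G+C = 31, so %GC = 31/48 × 100 = 64.583%
Salt term: 16.6 × (-0.209) = -3.469
GC term: 0.41 × 64.583 = 26.479; length term: −500/48 = −10.417
Tm = 81.5 + (-3.469) + 26.479 − 10.417 = 94.093 → 94.1°C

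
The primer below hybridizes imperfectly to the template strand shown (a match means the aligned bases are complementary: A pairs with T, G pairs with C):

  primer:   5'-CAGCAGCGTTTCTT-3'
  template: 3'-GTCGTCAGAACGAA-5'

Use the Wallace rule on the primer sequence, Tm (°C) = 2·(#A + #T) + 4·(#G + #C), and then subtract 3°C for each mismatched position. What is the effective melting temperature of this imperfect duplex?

33°C

Primer base counts: A=2, T=5, G=3, C=4 → A+T=7, G+C=7
Perfect-match Tm = 2(7) + 4(7) = 14 + 28 = 42°C
Mismatches (positions where the bases are not complementary): 3 (at positions 7, 8, 11)
Effective Tm = 42 − 3×3 = 42 − 9 = 33°C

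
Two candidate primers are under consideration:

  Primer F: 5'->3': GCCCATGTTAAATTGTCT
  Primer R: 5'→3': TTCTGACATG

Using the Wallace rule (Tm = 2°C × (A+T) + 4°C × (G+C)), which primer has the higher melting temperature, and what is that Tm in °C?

Primer F, 50°C

Primer F: A+T=11, G+C=7 → Tm = 2(11)+4(7) = 50°C
Primer R: A+T=6, G+C=4 → Tm = 2(6)+4(4) = 28°C
50°C vs 28°C → primer F is higher.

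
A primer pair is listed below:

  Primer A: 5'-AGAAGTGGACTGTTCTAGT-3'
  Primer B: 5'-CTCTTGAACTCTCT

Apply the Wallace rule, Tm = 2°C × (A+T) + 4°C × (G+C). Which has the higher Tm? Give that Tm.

Primer A, 54°C

Primer A: A+T=11, G+C=8 → Tm = 2(11)+4(8) = 54°C
Primer B: A+T=8, G+C=6 → Tm = 2(8)+4(6) = 40°C
54°C vs 40°C → primer A is higher.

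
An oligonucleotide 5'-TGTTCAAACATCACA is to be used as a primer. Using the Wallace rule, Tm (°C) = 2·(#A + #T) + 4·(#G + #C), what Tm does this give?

40°C

C=4, T=4, A=6, G=1
AT pairs contribute 10, GC pairs contribute 5.
Tm = 4·5 + 2·10 = 20 + 20 = 40°C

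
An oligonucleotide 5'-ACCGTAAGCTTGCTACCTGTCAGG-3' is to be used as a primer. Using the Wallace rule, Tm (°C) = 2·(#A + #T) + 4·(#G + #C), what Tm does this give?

74°C

Counting bases: A=5, C=7, G=6, T=6
A+T = 11, G+C = 13
Tm = 4·13 + 2·11 = 52 + 22 = 74°C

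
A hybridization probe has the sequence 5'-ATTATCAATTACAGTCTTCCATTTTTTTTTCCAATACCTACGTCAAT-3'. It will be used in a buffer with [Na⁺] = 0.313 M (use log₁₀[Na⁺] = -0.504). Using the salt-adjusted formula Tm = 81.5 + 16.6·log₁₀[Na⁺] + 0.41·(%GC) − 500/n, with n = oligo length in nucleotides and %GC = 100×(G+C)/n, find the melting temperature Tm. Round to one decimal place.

73.8°C

Length n = 47. Counting bases: G=2, T=21, A=13, C=11
G+C = 13, so %GC = 13/47 × 100 = 27.66%
Salt term: 16.6 × (-0.504) = -8.366
GC term: 0.41 × 27.66 = 11.341; length term: −500/47 = −10.638
Tm = 81.5 + (-8.366) + 11.341 − 10.638 = 73.837 → 73.8°C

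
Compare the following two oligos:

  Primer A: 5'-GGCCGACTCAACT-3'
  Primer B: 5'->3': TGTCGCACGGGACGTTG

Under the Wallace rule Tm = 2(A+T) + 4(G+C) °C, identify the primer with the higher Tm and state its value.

Primer A: A+T=5, G+C=8 → Tm = 2(5)+4(8) = 42°C
Primer B: A+T=6, G+C=11 → Tm = 2(6)+4(11) = 56°C
42°C vs 56°C → primer B is higher.

Primer B, 56°C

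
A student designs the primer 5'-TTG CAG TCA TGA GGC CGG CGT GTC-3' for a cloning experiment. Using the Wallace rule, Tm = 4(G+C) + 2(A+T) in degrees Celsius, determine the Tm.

78°C

Base counts: C=6, A=3, G=9, T=6
A+T = 9, G+C = 15
Tm = 2(9) + 4(15) = 18 + 60 = 78°C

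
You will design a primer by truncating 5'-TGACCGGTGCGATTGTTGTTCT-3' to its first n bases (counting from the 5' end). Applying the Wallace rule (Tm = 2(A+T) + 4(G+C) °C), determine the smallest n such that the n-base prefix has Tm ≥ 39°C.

First 11 bases: TGACCGGTGCG → Tm = 38°C (< 39°C)
First 12 bases: TGACCGGTGCGA → Tm = 40°C (≥ 39°C)
Each additional base adds 2°C (A/T) or 4°C (G/C), so Tm is non-decreasing in n; n = 12 is the first length to reach 39°C.

n = 12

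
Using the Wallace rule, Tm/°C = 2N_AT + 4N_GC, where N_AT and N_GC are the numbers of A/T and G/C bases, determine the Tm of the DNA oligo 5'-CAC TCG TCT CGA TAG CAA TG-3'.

Base counts: T=5, A=5, C=6, G=4
So N_AT = 10 and N_GC = 10.
Tm = 2×10 + 4×10 = 60°C

60°C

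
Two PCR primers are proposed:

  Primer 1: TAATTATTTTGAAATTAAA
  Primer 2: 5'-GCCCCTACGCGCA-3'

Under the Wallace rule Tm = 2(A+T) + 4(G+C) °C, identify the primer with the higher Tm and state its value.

Primer 2, 46°C

Primer 1: A+T=18, G+C=1 → Tm = 2(18)+4(1) = 40°C
Primer 2: A+T=3, G+C=10 → Tm = 2(3)+4(10) = 46°C
40°C vs 46°C → primer 2 is higher.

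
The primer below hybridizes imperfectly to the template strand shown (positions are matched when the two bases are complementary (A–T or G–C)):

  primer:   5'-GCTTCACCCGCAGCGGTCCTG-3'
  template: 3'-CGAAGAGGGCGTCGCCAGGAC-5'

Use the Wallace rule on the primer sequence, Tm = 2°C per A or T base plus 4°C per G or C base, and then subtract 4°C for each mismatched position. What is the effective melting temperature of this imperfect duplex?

Primer base counts: A=2, T=4, G=6, C=9 → A+T=6, G+C=15
Perfect-match Tm = 2(6) + 4(15) = 12 + 60 = 72°C
Mismatches (positions where the bases are not complementary): 1 (at position 6)
Effective Tm = 72 − 1×4 = 72 − 4 = 68°C

68°C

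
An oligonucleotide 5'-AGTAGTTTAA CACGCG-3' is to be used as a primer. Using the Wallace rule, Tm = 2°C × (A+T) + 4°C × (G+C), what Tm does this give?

46°C

Scanning the sequence gives A=5, T=4, C=3, G=4.
A+T = 9, G+C = 7
Tm = 4·7 + 2·9 = 28 + 18 = 46°C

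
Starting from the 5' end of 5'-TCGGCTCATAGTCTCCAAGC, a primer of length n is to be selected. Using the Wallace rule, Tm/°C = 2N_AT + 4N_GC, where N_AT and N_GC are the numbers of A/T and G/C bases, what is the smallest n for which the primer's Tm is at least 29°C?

n = 10

First 9 bases: TCGGCTCAT → Tm = 28°C (< 29°C)
First 10 bases: TCGGCTCATA → Tm = 30°C (≥ 29°C)
Each additional base adds 2°C (A/T) or 4°C (G/C), so Tm is non-decreasing in n; n = 10 is the first length to reach 29°C.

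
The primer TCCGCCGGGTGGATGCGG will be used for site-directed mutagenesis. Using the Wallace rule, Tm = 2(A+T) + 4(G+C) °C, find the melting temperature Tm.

Counting bases: T=3, G=9, A=1, C=5
A+T = 4, G+C = 14
Tm = 4·14 + 2·4 = 56 + 8 = 64°C

64°C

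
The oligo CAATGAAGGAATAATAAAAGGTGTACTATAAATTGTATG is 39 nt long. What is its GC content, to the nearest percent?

26%

Base counts: G=8, T=11, C=2, A=18
G+C = 8 + 2 = 10 out of 39 bases
%GC = 10/39 × 100 = 25.64% ≈ 26%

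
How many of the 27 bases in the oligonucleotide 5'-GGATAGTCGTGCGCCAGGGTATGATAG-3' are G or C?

15

Scanning the sequence gives G=11, T=6, A=6, C=4.
Total G or C: 11 + 4 = 15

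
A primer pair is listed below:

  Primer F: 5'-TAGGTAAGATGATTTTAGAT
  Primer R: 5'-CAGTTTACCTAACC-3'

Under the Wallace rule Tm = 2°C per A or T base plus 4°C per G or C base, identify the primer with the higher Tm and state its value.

Primer F: A+T=15, G+C=5 → Tm = 2(15)+4(5) = 50°C
Primer R: A+T=8, G+C=6 → Tm = 2(8)+4(6) = 40°C
50°C vs 40°C → primer F is higher.

Primer F, 50°C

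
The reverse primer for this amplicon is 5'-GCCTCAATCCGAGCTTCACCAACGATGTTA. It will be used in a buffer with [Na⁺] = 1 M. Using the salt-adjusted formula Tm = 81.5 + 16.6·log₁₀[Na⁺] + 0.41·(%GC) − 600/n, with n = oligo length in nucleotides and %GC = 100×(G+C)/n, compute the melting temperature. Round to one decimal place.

82.0°C

Length n = 30. Counting bases: T=7, A=8, G=5, C=10
G+C = 15, so %GC = 15/30 × 100 = 50%
Salt term: 16.6 × (0) = 0
GC term: 0.41 × 50 = 20.5; length term: −600/30 = −20
Tm = 81.5 + (0) + 20.5 − 20 = 82 → 82.0°C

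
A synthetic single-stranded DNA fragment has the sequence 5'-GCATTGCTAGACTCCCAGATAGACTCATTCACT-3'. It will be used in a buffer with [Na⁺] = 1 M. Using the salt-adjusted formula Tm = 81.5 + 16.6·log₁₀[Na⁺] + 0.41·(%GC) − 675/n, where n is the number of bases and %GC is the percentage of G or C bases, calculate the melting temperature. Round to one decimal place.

79.7°C

Length n = 33. Scanning the sequence gives A=9, T=9, G=5, C=10.
G+C = 15, so %GC = 15/33 × 100 = 45.455%
Salt term: 16.6 × (0) = 0
GC term: 0.41 × 45.455 = 18.637; length term: −675/33 = −20.455
Tm = 81.5 + (0) + 18.637 − 20.455 = 79.682 → 79.7°C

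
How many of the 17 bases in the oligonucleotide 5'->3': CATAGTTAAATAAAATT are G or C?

2

Scanning the sequence gives C=1, A=9, G=1, T=6.
Total G or C: 1 + 1 = 2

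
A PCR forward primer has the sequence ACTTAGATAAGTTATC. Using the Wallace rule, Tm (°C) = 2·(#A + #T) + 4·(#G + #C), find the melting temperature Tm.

40°C

Base counts: C=2, A=6, T=6, G=2
A+T = 12, G+C = 4
Tm = 2(12) + 4(4) = 24 + 16 = 40°C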